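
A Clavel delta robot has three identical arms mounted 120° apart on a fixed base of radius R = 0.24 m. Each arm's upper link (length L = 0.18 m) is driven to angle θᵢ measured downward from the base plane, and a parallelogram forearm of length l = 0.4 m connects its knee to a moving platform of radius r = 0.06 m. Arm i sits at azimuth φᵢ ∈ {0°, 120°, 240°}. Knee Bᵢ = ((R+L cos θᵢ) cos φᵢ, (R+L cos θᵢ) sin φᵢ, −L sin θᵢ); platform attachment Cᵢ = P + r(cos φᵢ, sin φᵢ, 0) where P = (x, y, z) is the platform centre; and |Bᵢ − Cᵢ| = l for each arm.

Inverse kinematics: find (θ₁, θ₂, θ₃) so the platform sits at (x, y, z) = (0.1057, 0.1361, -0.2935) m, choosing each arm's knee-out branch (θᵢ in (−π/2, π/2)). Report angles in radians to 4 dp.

θ₁ = 0.0875, θ₂ = 0.3490, θ₃ = 1.3960

arm 1 (φ=0.0°): x'=0.1057, y'=0.1361
  A=0.0743, B=-0.2935, C=(l²−L²−A²−y'²−z²)/(2L)=0.0484
  θ1 = atan2(B,A) + arccos(C/0.3028) = 0.0875
φ2=120.0° → target in arm frame (0.0650, -0.1596)
  e−x'=0.1150;  (l²−L²−(e−x')²−y'²−z²)/2L = 0.0077
  √(A²+B²)=0.3152;  θ2 = -1.1974+1.5464 ≈ 0.3490
φ3=240.0° → target in arm frame (-0.1707, 0.0235)
  A cos θ + B sin θ = C:  0.3507·cos θ + -0.2935·sin θ = -0.2280
  √(A²+B²)=0.4573;  θ3 = -0.6968+2.0928 ≈ 1.3960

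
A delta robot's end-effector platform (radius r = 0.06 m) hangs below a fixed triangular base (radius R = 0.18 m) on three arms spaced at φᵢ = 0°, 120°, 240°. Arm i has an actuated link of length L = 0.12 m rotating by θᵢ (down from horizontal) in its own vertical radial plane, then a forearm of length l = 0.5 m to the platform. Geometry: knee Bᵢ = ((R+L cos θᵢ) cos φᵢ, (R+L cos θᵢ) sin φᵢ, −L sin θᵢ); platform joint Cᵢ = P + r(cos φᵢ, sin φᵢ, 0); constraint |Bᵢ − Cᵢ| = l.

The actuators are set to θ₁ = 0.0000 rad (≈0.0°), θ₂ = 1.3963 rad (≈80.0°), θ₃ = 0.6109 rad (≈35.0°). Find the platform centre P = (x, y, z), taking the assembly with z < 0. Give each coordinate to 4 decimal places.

arm 1 at φ=0.0°: ρ1 = 0.2400;  S1 = (0.2400, 0.0000, 0.0000)
S2 = (0.1408·cos120.0°, 0.1408·sin120.0°, -0.1182) = (-0.0704, 0.1220, -0.1182)
arm 3 at φ=240.0°: ρ3 = 0.2183;  S3 = (-0.1091, -0.1890, -0.0688)
eliminate P² terms by subtracting sphere 1 from 2 and 3
linear system: -0.6208x+0.2439y = -0.0238−-0.2364z; -0.6983x+-0.3781y = -0.0052−-0.1377z
Cramer: x(z) = 0.0254-0.3035z;  y(z) = -0.0330+0.1965z
sphere 1 gives Az²+Bz+C=0 with A=1.1307, B=0.1173, C=-0.2028;  B²−4AC=0.9312;  roots -0.4786, 0.3748;  negative root z = -0.4786
x = 0.1706, y = -0.1271

(0.1706, -0.1271, -0.4786)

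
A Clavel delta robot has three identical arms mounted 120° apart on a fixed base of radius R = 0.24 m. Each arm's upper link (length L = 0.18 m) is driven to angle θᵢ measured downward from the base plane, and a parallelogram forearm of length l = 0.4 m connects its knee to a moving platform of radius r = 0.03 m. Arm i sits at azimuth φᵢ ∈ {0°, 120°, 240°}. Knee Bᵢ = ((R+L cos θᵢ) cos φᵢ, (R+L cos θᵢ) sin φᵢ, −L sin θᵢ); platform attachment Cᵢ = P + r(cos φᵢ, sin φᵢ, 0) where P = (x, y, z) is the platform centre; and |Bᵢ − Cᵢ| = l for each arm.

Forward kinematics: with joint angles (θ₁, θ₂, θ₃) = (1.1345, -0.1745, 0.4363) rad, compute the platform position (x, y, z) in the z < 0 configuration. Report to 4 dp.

O1 = (0.2861·cos0.0°, 0.2861·sin0.0°, -0.1631) = (0.2861, 0.0000, -0.1631)
arm 2 at φ=120.0°: (R−r)+L cos θ2 = 0.3873;  O2 = (-0.1936, 0.3354, 0.0313)
arm 3 at φ=240.0°: (R−r)+L cos θ3 = 0.3731;  O3 = (-0.1866, -0.3231, -0.0761)
eliminate P² terms by subtracting sphere 1 from 2 and 3
linear system: -0.9594x+0.6708y = 0.0425−0.3888z; -0.9453x+-0.6463y = 0.0366−0.1741z
det = 1.2541;  x = -0.0415+0.2935z,  y = 0.0041+-0.1598z
quadratic in z: (1.1117)z²+(0.1327)z+(-0.0261)=0, √Δ=0.3656 → z ∈ {-0.2241, 0.1047}; z = -0.2241 (taking z<0)
x = -0.1072, y = 0.0399

(-0.1072, 0.0399, -0.2241)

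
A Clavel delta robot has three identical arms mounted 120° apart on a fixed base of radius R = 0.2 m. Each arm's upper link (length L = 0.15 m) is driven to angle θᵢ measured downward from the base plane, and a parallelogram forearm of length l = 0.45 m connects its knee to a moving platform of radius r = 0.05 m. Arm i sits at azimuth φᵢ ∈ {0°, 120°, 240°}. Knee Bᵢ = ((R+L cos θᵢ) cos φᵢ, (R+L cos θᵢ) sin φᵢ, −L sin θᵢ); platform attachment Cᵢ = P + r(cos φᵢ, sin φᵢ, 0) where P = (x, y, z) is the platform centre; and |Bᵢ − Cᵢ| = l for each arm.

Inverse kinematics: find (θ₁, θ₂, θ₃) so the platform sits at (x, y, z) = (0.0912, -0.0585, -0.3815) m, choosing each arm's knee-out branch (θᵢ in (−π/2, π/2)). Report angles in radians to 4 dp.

rotate P by −φ1: (0.0912, -0.0585, -0.3815)
  A cos θ + B sin θ = C:  0.0588·cos θ + -0.3815·sin θ = 0.0919
  θ1 = atan2(B,A) + arccos(C/0.3860) = -0.0875
φ2=120.0° → target in arm frame (-0.0963, -0.0497)
  e−x'=0.2463;  (l²−L²−(e−x')²−y'²−z²)/2L = -0.0955
  √(A²+B²)=0.4541;  θ2 = -0.9976+1.7828 ≈ 0.7852
φ3=240.0° → target in arm frame (0.0051, 0.1082)
  e−x'=0.1449;  (l²−L²−(e−x')²−y'²−z²)/2L = 0.0058
  √(A²+B²)=0.4081;  θ3 = -1.2077+1.5566 ≈ 0.3489

θ₁ = -0.0875, θ₂ = 0.7852, θ₃ = 0.3489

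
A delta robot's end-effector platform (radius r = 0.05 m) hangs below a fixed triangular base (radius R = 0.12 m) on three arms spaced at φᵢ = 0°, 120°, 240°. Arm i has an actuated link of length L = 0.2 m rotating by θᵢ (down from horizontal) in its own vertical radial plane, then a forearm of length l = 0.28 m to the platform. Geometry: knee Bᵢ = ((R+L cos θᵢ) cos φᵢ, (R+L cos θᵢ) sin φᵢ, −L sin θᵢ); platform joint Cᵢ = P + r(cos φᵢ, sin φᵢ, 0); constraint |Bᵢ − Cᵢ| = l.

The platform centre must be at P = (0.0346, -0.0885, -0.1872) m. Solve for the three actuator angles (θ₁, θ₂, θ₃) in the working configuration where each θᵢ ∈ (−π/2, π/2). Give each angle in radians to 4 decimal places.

arm 1 (φ=0.0°): x'=0.0346, y'=-0.0885
  A=0.0354, B=-0.1872, C=(l²−L²−A²−y'²−z²)/(2L)=-0.0143
  √(A²+B²)=0.1905;  θ1 = -1.3839+1.6460 ≈ 0.2621
φ2=120.0° → target in arm frame (-0.0939, 0.0143)
  e−x'=0.1639;  (l²−L²−(e−x')²−y'²−z²)/2L = -0.0593
  γ=atan2(-0.1872,0.1639)=-0.8515;  ψ=arccos(-0.2384)=1.8115;  θ2=γ+ψ≈0.9599
arm 3 (φ=240.0°): x'=0.0593, y'=0.0742
  A=0.0107, B=-0.1872, C=(l²−L²−A²−y'²−z²)/(2L)=-0.0057
  θ3 = atan2(B,A) + arccos(C/0.1875) = 0.0871

θ₁ = 0.2621, θ₂ = 0.9599, θ₃ = 0.0871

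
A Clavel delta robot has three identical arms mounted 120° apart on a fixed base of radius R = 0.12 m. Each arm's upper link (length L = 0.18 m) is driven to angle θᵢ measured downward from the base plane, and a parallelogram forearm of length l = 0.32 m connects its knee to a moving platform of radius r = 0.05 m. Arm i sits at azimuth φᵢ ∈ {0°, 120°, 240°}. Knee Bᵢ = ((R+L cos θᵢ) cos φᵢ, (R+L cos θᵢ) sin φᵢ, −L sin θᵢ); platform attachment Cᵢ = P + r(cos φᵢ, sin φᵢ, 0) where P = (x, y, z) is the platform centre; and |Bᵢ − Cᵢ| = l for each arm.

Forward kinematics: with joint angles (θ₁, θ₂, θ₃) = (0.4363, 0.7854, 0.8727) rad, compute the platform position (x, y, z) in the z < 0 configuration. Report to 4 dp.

(0.0693, 0.0149, -0.3506)

φ1=0.0°: virtual centre (0.2331, 0.0000, -0.0761), radius l
S2 = (0.1973·cos120.0°, 0.1973·sin120.0°, -0.1273) = (-0.0986, 0.1708, -0.1273)
arm 3 at φ=240.0°: e+L cos θ3 = 0.1857;  S3 = (-0.0928, -0.1608, -0.1379)
eliminate P² terms by subtracting sphere 1 from 2 and 3
linear system: -0.6636x+0.3417y = -0.0050−-0.1024z; -0.6520x+-0.3216y = -0.0066−-0.1237z
Cramer: x(z) = 0.0089-0.1724z;  y(z) = 0.0026-0.0350z
into |P−S₁|² = l²: 1.0309z² + 0.2293z + -0.0463 = 0;  Δ = 0.2436;  z = -0.3506 or 0.1282 → z<0 root = -0.3506
x = 0.0693, y = 0.0149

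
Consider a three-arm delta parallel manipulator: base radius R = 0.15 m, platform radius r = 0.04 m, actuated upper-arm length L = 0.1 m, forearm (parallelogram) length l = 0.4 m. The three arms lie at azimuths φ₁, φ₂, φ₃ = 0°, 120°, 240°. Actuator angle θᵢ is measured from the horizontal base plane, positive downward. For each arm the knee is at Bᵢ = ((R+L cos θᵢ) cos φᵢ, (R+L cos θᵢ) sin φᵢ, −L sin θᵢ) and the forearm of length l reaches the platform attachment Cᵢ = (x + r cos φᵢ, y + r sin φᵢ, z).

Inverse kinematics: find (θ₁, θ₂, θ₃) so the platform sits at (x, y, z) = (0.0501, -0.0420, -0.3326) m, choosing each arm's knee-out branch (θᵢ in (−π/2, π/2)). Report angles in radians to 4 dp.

θ₁ = -0.3493, θ₂ = 0.3487, θ₃ = -0.0878

rotate P by −φ1: (0.0501, -0.0420, -0.3326)
  e−x'=0.0599;  (l²−L²−(e−x')²−y'²−z²)/2L = 0.1701
  γ=atan2(-0.3326,0.0599)=-1.3926;  ψ=arccos(0.5034)=1.0433;  θ1=γ+ψ≈-0.3493
rotate P by −φ2: (-0.0614, -0.0224, -0.3326)
  A cos θ + B sin θ = C:  0.1714·cos θ + -0.3326·sin θ = 0.0475
  √(A²+B²)=0.3742;  θ2 = -1.0949+1.4436 ≈ 0.3487
rotate P by −φ3: (0.0113, 0.0644, -0.3326)
  e−x'=0.0987;  (l²−L²−(e−x')²−y'²−z²)/2L = 0.1275
  √(A²+B²)=0.3469;  θ3 = -1.2824+1.1946 ≈ -0.0878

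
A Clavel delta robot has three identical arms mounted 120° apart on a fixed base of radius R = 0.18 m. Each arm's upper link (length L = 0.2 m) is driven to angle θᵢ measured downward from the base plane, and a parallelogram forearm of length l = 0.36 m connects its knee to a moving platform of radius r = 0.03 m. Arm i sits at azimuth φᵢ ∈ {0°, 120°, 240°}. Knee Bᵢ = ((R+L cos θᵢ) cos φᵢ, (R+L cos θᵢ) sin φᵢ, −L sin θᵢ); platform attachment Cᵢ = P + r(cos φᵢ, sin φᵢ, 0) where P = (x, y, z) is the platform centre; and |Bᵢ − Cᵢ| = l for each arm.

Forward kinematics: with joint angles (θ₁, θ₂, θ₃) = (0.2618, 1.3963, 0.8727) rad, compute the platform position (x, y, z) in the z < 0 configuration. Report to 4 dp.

arm 1 at φ=0.0°: (R−r)+L cos θ1 = 0.3432;  centre 1 = (0.3432, 0.0000, -0.0518)
centre 2 = (0.1847·cos120.0°, 0.1847·sin120.0°, -0.1970) = (-0.0924, 0.1600, -0.1970)
centre 3 = (0.2786·cos240.0°, 0.2786·sin240.0°, -0.1532) = (-0.1393, -0.2412, -0.1532)
subtract pairs → two planes through P
plane₁₂: -0.8711x+0.3199y+-0.2904z = -0.0475
Cramer: x(z) = 0.0400-0.2812z;  y(z) = -0.0398+0.1419z
sphere 1 gives Az²+Bz+C=0 with A=1.0992, B=0.2628, C=-0.0334;  B²−4AC=0.2159;  roots -0.3309, 0.0918;  negative root z = -0.3309
x = 0.1330, y = -0.0867

(0.1330, -0.0867, -0.3309)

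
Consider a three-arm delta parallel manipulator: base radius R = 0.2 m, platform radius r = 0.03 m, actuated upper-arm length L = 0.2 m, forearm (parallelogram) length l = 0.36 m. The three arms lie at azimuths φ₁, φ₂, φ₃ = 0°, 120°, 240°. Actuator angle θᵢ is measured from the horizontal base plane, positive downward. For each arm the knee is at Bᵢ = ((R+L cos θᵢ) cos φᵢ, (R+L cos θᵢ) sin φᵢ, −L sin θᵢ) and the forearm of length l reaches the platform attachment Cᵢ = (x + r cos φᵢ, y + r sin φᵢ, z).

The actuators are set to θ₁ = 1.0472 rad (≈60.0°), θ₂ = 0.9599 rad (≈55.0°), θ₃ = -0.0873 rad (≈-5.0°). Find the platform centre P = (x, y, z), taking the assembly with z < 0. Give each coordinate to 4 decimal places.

(-0.0698, -0.0974, -0.2414)

S1 = (0.2700·cos0.0°, 0.2700·sin0.0°, -0.1732) = (0.2700, 0.0000, -0.1732)
S2 = (0.2847·cos120.0°, 0.2847·sin120.0°, -0.1638) = (-0.1424, 0.2466, -0.1638)
φ3=240.0°: virtual centre (-0.1846, -0.3198, 0.0174), radius l
|S₂|²−|S₁|² = 0.0050;  |S₃|²−|S₁|² = 0.0337
plane₁₂: -0.8247x+0.4932y+0.0188z = 0.0050
det = 0.9758;  x = -0.0203+0.2050z,  y = -0.0239+0.3048z
into |P−S₁|² = l²: 1.1349z² + 0.2128z + -0.0147 = 0;  Δ = 0.1122;  z = -0.2414 or 0.0538 → z<0 root = -0.2414
x = -0.0698, y = -0.0974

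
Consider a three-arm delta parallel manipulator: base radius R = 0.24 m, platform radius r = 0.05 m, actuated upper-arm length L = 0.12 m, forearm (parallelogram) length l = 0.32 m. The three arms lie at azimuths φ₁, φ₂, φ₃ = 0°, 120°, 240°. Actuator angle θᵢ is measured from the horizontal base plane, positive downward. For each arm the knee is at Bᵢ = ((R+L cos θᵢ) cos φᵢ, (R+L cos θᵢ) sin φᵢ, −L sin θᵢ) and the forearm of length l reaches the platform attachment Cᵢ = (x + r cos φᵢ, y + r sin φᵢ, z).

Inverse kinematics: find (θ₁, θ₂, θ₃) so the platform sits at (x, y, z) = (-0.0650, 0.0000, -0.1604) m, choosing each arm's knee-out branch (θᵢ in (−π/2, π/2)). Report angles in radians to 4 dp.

rotate P by −φ1: (-0.0650, 0.0000, -0.1604)
  e−x'=0.2550;  (l²−L²−(e−x')²−y'²−z²)/2L = -0.0115
  √(A²+B²)=0.3013;  θ1 = -0.5615+1.6089 ≈ 1.0474
rotate P by −φ2: (0.0325, 0.0563, -0.1604)
  e−x'=0.1575;  (l²−L²−(e−x')²−y'²−z²)/2L = 0.1429
  γ=atan2(-0.1604,0.1575)=-0.7945;  ψ=arccos(0.6357)=0.8819;  θ2=γ+ψ≈0.0874
arm 3 (φ=240.0°): x'=0.0325, y'=-0.0563
  A cos θ + B sin θ = C:  0.1575·cos θ + -0.1604·sin θ = 0.1429
  θ3 = atan2(B,A) + arccos(C/0.2248) = 0.0874

θ₁ = 1.0474, θ₂ = 0.0874, θ₃ = 0.0874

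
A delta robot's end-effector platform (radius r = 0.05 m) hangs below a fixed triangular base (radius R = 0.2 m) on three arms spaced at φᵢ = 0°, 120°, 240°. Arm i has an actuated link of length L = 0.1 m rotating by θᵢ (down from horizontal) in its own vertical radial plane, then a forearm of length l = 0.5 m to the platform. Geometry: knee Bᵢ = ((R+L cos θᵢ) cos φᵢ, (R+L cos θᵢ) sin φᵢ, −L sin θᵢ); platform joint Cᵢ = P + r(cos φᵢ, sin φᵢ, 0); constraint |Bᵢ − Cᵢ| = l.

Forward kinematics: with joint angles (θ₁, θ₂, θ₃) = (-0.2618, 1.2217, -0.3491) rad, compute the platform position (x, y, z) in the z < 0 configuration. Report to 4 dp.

(0.0922, -0.1755, -0.4162)

arm 1 at φ=0.0°: e+L cos θ1 = 0.2466;  S1 = (0.2466, 0.0000, 0.0259)
arm 2 at φ=120.0°: e+L cos θ2 = 0.1842;  S2 = (-0.0921, 0.1595, -0.0940)
φ3=240.0°: virtual centre (-0.1220, -0.2113, 0.0342), radius l
|S₂|²−|S₁|² = -0.0187;  |S₃|²−|S₁|² = -0.0008
[-0.6774 0.3191 -0.2397]·P = -0.0187;  [-0.7372 -0.4226 0.0166]·P = -0.0008
det = 0.5214;  x = 0.0156+-0.1841z,  y = -0.0254+0.3605z
quadratic in z: (1.1638)z²+(0.0149)z+(-0.1953)=0, √Δ=0.9537 → z ∈ {-0.4162, 0.4033}; z = -0.4162 (taking z<0)
x = 0.0922, y = -0.1755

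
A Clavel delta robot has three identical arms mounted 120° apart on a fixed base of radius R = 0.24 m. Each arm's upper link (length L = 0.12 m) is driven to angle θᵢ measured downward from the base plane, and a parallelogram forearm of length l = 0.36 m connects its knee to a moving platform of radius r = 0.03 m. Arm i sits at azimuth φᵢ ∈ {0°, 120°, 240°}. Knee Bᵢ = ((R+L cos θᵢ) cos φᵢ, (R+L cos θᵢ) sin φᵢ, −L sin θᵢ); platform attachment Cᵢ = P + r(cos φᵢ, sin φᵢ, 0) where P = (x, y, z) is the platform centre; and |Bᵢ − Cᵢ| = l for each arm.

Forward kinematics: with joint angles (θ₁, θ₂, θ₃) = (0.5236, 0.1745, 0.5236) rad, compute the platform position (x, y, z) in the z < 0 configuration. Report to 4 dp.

(-0.0117, 0.0202, -0.2123)

φ1=0.0°: virtual centre (0.3139, 0.0000, -0.0600), radius l
arm 2 at φ=120.0°: e+L cos θ2 = 0.3282;  centre 2 = (-0.1641, 0.2842, -0.0208)
φ3=240.0°: virtual centre (-0.1570, -0.2719, -0.0600), radius l
|centre ₂|²−|centre ₁|² = 0.0060;  |centre ₃|²−|centre ₁|² = 0.0000
linear system: -0.9560x+0.5684y = 0.0060−0.0783z; -0.9418x+-0.5437y = 0.0000−0.0000z
Cramer: x(z) = -0.0031+0.0404z;  y(z) = 0.0053-0.0699z
sphere 1 gives Az²+Bz+C=0 with A=1.0065, B=0.0937, C=-0.0255;  B²−4AC=0.1113;  roots -0.2123, 0.1192;  negative root z = -0.2123
x = -0.0117, y = 0.0202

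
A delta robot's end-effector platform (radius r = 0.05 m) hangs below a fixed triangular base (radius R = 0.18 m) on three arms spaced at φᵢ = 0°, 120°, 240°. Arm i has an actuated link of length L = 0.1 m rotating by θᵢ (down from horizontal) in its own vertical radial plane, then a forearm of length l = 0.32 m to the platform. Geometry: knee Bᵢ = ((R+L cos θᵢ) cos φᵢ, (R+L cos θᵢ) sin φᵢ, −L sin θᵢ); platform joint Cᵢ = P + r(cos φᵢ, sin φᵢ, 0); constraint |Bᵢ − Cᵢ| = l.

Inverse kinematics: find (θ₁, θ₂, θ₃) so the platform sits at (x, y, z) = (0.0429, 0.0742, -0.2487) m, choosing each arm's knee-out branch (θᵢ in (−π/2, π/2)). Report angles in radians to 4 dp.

θ₁ = -0.0007, θ₂ = 0.0001, θ₃ = 0.9597

rotate P by −φ1: (0.0429, 0.0742, -0.2487)
  A cos θ + B sin θ = C:  0.0871·cos θ + -0.2487·sin θ = 0.0873
  γ=atan2(-0.2487,0.0871)=-1.2339;  ψ=arccos(0.3312)=1.2332;  θ1=γ+ψ≈-0.0007
arm 2 (φ=120.0°): x'=0.0428, y'=-0.0743
  A=0.0872, B=-0.2487, C=(l²−L²−A²−y'²−z²)/(2L)=0.0872
  √(A²+B²)=0.2635;  θ2 = -1.2336+1.2337 ≈ 0.0001
rotate P by −φ3: (-0.0857, 0.0001, -0.2487)
  A cos θ + B sin θ = C:  0.2157·cos θ + -0.2487·sin θ = -0.0799
  √(A²+B²)=0.3292;  θ3 = -0.8563+1.8160 ≈ 0.9597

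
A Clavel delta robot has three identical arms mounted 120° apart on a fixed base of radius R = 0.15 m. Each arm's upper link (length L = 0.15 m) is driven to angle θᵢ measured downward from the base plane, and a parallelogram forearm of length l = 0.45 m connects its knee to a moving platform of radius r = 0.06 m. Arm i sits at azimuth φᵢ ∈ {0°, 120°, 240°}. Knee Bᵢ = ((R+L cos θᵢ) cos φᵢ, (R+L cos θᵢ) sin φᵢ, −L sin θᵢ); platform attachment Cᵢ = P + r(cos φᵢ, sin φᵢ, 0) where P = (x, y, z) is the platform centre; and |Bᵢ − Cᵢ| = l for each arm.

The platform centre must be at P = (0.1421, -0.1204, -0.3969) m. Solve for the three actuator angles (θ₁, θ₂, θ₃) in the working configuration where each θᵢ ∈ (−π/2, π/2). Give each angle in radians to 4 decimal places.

θ₁ = -0.1743, θ₂ = 0.9599, θ₃ = 0.2616

arm 1 (φ=0.0°): x'=0.1421, y'=-0.1204
  A=-0.0521, B=-0.3969, C=(l²−L²−A²−y'²−z²)/(2L)=0.0175
  γ=atan2(-0.3969,-0.0521)=-1.7013;  ψ=arccos(0.0438)=1.5270;  θ1=γ+ψ≈-0.1743
rotate P by −φ2: (-0.1753, -0.0629, -0.3969)
  e−x'=0.2653;  (l²−L²−(e−x')²−y'²−z²)/2L = -0.1729
  γ=atan2(-0.3969,0.2653)=-0.9815;  ψ=arccos(-0.3622)=1.9414;  θ2=γ+ψ≈0.9599
φ3=240.0° → target in arm frame (0.0332, 0.1833)
  A=0.0568, B=-0.3969, C=(l²−L²−A²−y'²−z²)/(2L)=-0.0478
  γ=atan2(-0.3969,0.0568)=-1.4287;  ψ=arccos(-0.1192)=1.6903;  θ3=γ+ψ≈0.2616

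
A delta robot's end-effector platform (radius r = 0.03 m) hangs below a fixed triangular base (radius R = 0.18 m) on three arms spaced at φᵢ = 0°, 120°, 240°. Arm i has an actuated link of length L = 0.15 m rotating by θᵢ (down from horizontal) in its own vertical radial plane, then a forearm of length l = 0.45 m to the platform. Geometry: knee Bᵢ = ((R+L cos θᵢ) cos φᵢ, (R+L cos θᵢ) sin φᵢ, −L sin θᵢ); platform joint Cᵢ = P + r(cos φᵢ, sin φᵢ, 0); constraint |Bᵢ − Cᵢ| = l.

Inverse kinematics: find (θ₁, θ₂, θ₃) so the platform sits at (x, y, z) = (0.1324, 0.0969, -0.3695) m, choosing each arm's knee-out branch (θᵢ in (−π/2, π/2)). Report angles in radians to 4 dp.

arm 1 (φ=0.0°): x'=0.1324, y'=0.0969
  A=0.0176, B=-0.3695, C=(l²−L²−A²−y'²−z²)/(2L)=0.1126
  γ=atan2(-0.3695,0.0176)=-1.5232;  ψ=arccos(0.3043)=1.2616;  θ1=γ+ψ≈-0.2616
φ2=120.0° → target in arm frame (0.0177, -0.1631)
  A cos θ + B sin θ = C:  0.1323·cos θ + -0.3695·sin θ = -0.0021
  θ2 = atan2(B,A) + arccos(C/0.3925) = 0.3492
φ3=240.0° → target in arm frame (-0.1501, 0.0662)
  A cos θ + B sin θ = C:  0.3001·cos θ + -0.3695·sin θ = -0.1699
  θ3 = atan2(B,A) + arccos(C/0.4760) = 1.0472

θ₁ = -0.2616, θ₂ = 0.3492, θ₃ = 1.0472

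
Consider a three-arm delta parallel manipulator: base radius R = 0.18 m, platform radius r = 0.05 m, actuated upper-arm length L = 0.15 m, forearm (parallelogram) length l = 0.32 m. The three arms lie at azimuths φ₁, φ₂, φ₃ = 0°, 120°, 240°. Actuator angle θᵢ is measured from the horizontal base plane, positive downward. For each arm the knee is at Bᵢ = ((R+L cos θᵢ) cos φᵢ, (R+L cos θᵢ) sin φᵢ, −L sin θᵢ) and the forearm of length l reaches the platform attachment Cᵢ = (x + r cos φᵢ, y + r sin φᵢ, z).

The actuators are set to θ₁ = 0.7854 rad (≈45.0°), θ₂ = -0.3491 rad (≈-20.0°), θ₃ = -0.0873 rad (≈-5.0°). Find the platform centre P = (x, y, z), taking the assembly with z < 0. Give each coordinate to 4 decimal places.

(-0.0770, 0.0121, -0.1711)

arm 1 at φ=0.0°: (R−r)+L cos θ1 = 0.2361;  centre 1 = (0.2361, 0.0000, -0.1061)
arm 2 at φ=120.0°: (R−r)+L cos θ2 = 0.2710;  centre 2 = (-0.1355, 0.2347, 0.0513)
φ3=240.0°: virtual centre (-0.1397, -0.2420, 0.0131), radius l
eliminate P² terms by subtracting sphere 1 from 2 and 3
plane₁₂: -0.7431x+0.4693y+0.3147z = 0.0091
det = 0.7124;  x = -0.0136+0.3708z,  y = -0.0022+-0.0835z
into |P−centre ₁|² = l²: 1.1445z² + 0.0273z + -0.0288 = 0;  Δ = 0.1327;  z = -0.1711 or 0.1472 → z<0 root = -0.1711
x = -0.0770, y = 0.0121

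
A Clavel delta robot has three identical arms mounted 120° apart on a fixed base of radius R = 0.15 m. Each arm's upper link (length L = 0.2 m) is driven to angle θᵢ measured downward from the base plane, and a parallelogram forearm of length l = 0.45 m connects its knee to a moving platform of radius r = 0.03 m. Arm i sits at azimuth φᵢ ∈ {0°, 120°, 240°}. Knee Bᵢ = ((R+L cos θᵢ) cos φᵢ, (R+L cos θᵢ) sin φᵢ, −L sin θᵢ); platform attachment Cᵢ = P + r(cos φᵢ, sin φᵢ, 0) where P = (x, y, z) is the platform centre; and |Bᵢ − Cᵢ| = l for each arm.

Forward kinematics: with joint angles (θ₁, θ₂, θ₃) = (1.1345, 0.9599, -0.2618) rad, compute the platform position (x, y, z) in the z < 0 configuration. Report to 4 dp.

centre 1 = (0.2045·cos0.0°, 0.2045·sin0.0°, -0.1813) = (0.2045, 0.0000, -0.1813)
arm 2 at φ=120.0°: ρ2 = 0.2347;  centre 2 = (-0.1174, 0.2033, -0.1638)
centre 3 = (0.3132·cos240.0°, 0.3132·sin240.0°, 0.0518) = (-0.1566, -0.2712, 0.0518)
eliminate P² terms by subtracting sphere 1 from 2 and 3
linear system: -0.6438x+0.4065y = 0.0072−0.0349z; -0.7222x+-0.5425y = 0.0261−0.4661z
Cramer: x(z) = -0.0226+0.3242z;  y(z) = -0.0180+0.4275z
quadratic in z: (1.2879)z²+(0.1999)z+(-0.1177)=0, √Δ=0.8040 → z ∈ {-0.3898, 0.2345}; z = -0.3898 (taking z<0)
x = -0.1490, y = -0.1846

(-0.1490, -0.1846, -0.3898)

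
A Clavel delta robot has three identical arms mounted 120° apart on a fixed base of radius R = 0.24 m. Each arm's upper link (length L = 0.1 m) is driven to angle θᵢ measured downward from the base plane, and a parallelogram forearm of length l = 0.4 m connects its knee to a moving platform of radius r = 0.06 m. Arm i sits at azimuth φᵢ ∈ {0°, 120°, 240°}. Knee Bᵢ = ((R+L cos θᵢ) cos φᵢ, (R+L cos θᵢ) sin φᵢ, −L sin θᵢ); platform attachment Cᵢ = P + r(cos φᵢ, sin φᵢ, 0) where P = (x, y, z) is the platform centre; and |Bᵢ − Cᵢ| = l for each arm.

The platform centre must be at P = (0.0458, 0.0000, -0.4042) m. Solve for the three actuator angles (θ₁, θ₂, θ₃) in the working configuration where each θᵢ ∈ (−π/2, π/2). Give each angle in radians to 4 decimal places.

rotate P by −φ1: (0.0458, 0.0000, -0.4042)
  e−x'=0.1342;  (l²−L²−(e−x')²−y'²−z²)/2L = -0.1569
  √(A²+B²)=0.4259;  θ1 = -1.2502+1.9482 ≈ 0.6979
φ2=120.0° → target in arm frame (-0.0229, -0.0397)
  A cos θ + B sin θ = C:  0.2029·cos θ + -0.4042·sin θ = -0.2806
  θ2 = atan2(B,A) + arccos(C/0.4523) = 1.1345
φ3=240.0° → target in arm frame (-0.0229, 0.0397)
  A=0.2029, B=-0.4042, C=(l²−L²−A²−y'²−z²)/(2L)=-0.2806
  γ=atan2(-0.4042,0.2029)=-1.1056;  ψ=arccos(-0.6204)=2.2401;  θ3=γ+ψ≈1.1345

θ₁ = 0.6979, θ₂ = 1.1345, θ₃ = 1.1345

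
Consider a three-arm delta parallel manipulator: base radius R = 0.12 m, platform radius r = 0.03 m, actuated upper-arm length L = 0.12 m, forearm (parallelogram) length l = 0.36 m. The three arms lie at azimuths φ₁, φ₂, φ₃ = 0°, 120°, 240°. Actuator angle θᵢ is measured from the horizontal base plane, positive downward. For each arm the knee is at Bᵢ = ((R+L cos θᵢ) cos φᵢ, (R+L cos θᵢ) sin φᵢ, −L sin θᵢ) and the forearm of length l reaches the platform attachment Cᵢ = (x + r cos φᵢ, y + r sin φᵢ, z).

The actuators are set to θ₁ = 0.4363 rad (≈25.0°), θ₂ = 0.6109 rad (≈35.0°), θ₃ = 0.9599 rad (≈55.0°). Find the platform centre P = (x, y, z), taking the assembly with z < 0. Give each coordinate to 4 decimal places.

S1 = (0.1988·cos0.0°, 0.1988·sin0.0°, -0.0507) = (0.1988, 0.0000, -0.0507)
φ2=120.0°: virtual centre (-0.0941, 0.1631, -0.0688), radius l
φ3=240.0°: virtual centre (-0.0794, -0.1376, -0.0983), radius l
|S₂|²−|S₁|² = -0.0019;  |S₃|²−|S₁|² = -0.0072
linear system: -0.5858x+0.3261y = -0.0019−-0.0362z; -0.5563x+-0.2751y = -0.0072−-0.0952z
Cramer: x(z) = 0.0084-0.1197z;  y(z) = 0.0092-0.1039z
quadratic in z: (1.0251)z²+(0.1451)z+(-0.0907)=0, √Δ=0.6268 → z ∈ {-0.3765, 0.2350}; z = -0.3765 (taking z<0)
x = 0.0534, y = 0.0483

(0.0534, 0.0483, -0.3765)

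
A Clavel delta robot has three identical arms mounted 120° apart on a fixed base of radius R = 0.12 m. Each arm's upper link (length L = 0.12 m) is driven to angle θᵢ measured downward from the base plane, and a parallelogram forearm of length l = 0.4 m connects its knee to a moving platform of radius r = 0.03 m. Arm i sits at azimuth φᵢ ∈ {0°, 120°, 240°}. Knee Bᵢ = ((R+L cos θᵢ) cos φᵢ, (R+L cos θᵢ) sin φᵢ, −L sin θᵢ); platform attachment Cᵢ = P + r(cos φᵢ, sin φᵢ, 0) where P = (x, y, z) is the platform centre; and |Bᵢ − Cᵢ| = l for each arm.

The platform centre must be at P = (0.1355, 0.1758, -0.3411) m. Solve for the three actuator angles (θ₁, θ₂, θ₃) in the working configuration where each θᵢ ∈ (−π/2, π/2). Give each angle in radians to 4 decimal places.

rotate P by −φ1: (0.1355, 0.1758, -0.3411)
  A=-0.0455, B=-0.3411, C=(l²−L²−A²−y'²−z²)/(2L)=-0.0155
  γ=atan2(-0.3411,-0.0455)=-1.7034;  ψ=arccos(-0.0451)=1.6159;  θ1=γ+ψ≈-0.0875
φ2=120.0° → target in arm frame (0.0845, -0.2052)
  e−x'=0.0055;  (l²−L²−(e−x')²−y'²−z²)/2L = -0.0538
  √(A²+B²)=0.3411;  θ2 = -1.5547+1.7291 ≈ 0.1744
arm 3 (φ=240.0°): x'=-0.2200, y'=0.0294
  A=0.3100, B=-0.3411, C=(l²−L²−A²−y'²−z²)/(2L)=-0.2821
  θ3 = atan2(B,A) + arccos(C/0.4609) = 1.3964

θ₁ = -0.0875, θ₂ = 0.1744, θ₃ = 1.3964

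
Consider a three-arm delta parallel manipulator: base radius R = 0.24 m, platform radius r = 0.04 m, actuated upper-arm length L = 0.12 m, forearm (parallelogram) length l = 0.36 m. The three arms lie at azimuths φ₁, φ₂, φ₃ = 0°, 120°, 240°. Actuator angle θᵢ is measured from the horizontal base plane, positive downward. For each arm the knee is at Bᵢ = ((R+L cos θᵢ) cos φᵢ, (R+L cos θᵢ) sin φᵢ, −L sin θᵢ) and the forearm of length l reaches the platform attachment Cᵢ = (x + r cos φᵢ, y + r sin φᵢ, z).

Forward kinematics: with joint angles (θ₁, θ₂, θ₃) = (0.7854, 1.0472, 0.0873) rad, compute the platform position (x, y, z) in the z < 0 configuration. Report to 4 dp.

(-0.0153, -0.0731, -0.2698)

φ1=0.0°: virtual centre (0.2849, 0.0000, -0.0849), radius l
φ2=120.0°: virtual centre (-0.1300, 0.2252, -0.1039), radius l
φ3=240.0°: virtual centre (-0.1598, -0.2767, -0.0105), radius l
subtract pairs → two planes through P
linear system: -0.8297x+0.4503y = -0.0099−-0.0381z; -0.8892x+-0.5535y = 0.0139−0.1488z
Cramer: x(z) = -0.0009+0.0534z;  y(z) = -0.0237+0.1830z
into |P−centre ₁|² = l²: 1.0364z² + 0.1305z + -0.0402 = 0;  Δ = 0.1837;  z = -0.2698 or 0.1438 → z<0 root = -0.2698
x = -0.0153, y = -0.0731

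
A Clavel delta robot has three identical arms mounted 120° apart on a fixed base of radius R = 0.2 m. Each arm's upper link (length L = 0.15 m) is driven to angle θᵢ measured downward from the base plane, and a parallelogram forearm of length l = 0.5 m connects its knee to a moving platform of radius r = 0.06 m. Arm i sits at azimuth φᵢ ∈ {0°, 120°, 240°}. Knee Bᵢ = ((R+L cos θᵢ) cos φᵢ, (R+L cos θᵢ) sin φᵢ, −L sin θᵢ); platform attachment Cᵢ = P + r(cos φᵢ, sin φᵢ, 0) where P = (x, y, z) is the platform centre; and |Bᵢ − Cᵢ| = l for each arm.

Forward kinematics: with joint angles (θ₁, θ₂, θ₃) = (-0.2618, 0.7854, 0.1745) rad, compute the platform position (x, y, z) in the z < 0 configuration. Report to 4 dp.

(0.1160, -0.0910, -0.4229)

arm 1 at φ=0.0°: ρ1 = 0.2849;  S1 = (0.2849, 0.0000, 0.0388)
S2 = (0.2461·cos120.0°, 0.2461·sin120.0°, -0.1061) = (-0.1230, 0.2131, -0.1061)
φ3=240.0°: virtual centre (-0.1439, -0.2492, -0.0260), radius l
subtract pairs → two planes through P
plane₁₂: -0.8158x+0.4262y+-0.2898z = -0.0109
Cramer: x(z) = 0.0066-0.2587z;  y(z) = -0.0129+0.1848z
into |P−S₁|² = l²: 1.1010z² + 0.0616z + -0.1709 = 0;  Δ = 0.7563;  z = -0.4229 or 0.3670 → z<0 root = -0.4229
x = 0.1160, y = -0.0910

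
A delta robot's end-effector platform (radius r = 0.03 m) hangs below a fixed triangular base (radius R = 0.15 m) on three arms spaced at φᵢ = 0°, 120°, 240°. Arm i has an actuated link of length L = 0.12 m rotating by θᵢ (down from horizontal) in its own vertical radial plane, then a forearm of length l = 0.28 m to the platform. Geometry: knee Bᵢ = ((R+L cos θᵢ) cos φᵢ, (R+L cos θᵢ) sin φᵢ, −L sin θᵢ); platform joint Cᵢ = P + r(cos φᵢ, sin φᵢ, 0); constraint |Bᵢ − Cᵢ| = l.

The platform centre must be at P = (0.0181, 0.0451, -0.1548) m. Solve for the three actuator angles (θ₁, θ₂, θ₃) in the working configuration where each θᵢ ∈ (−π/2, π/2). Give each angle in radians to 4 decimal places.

rotate P by −φ1: (0.0181, 0.0451, -0.1548)
  A=0.1019, B=-0.1548, C=(l²−L²−A²−y'²−z²)/(2L)=0.1151
  √(A²+B²)=0.1853;  θ1 = -0.9886+0.9008 ≈ -0.0878
rotate P by −φ2: (0.0300, -0.0382, -0.1548)
  A cos θ + B sin θ = C:  0.0900·cos θ + -0.1548·sin θ = 0.1270
  √(A²+B²)=0.1791;  θ2 = -1.0442+0.7824 ≈ -0.2618
φ3=240.0° → target in arm frame (-0.0481, -0.0069)
  e−x'=0.1681;  (l²−L²−(e−x')²−y'²−z²)/2L = 0.0489
  θ3 = atan2(B,A) + arccos(C/0.2285) = 0.6111

θ₁ = -0.0878, θ₂ = -0.2618, θ₃ = 0.6111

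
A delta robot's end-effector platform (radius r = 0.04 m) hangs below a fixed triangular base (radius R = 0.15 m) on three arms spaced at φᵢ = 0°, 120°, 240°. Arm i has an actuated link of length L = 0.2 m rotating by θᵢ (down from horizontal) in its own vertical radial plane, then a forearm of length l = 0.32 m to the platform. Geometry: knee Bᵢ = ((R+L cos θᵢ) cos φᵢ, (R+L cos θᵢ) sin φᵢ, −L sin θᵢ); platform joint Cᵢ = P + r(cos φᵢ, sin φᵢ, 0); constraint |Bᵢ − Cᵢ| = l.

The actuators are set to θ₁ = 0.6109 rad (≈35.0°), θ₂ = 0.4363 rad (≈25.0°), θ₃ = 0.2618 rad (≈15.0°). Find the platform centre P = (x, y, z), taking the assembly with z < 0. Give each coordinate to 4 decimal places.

(-0.0296, -0.0159, -0.2151)

arm 1 at φ=0.0°: ρ1 = 0.2738;  O1 = (0.2738, 0.0000, -0.1147)
O2 = (0.2913·cos120.0°, 0.2913·sin120.0°, -0.0845) = (-0.1456, 0.2522, -0.0845)
φ3=240.0°: virtual centre (-0.1516, -0.2626, -0.0518), radius l
eliminate P² terms by subtracting sphere 1 from 2 and 3
[-0.8389 0.5045 0.0604]·P = 0.0038;  [-0.8508 -0.5251 0.1259]·P = 0.0065
Cramer: x(z) = -0.0061+0.1095z;  y(z) = -0.0025+0.0624z
sphere 1 gives Az²+Bz+C=0 with A=1.0159, B=0.1678, C=-0.0109;  B²−4AC=0.0724;  roots -0.2151, 0.0499;  negative root z = -0.2151
x = -0.0296, y = -0.0159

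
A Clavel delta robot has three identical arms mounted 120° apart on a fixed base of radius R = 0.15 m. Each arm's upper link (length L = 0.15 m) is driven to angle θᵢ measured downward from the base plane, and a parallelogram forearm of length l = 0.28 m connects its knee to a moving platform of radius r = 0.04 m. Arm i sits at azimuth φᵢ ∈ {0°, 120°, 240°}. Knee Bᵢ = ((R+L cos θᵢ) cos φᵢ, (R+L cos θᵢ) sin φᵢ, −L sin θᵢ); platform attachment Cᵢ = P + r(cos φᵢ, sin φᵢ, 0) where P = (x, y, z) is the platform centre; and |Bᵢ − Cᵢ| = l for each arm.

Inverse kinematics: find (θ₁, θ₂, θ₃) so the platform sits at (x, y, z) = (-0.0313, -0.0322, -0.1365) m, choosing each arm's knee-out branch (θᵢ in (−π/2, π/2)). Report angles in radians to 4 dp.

arm 1 (φ=0.0°): x'=-0.0313, y'=-0.0322
  e−x'=0.1413;  (l²−L²−(e−x')²−y'²−z²)/2L = 0.0542
  γ=atan2(-0.1365,0.1413)=-0.7681;  ψ=arccos(0.2760)=1.2912;  θ1=γ+ψ≈0.5231
φ2=120.0° → target in arm frame (-0.0122, 0.0432)
  A=0.1222, B=-0.1365, C=(l²−L²−A²−y'²−z²)/(2L)=0.0682
  √(A²+B²)=0.1832;  θ2 = -0.8405+1.1894 ≈ 0.3490
arm 3 (φ=240.0°): x'=0.0435, y'=-0.0110
  A=0.0665, B=-0.1365, C=(l²−L²−A²−y'²−z²)/(2L)=0.1091
  √(A²+B²)=0.1518;  θ3 = -1.1177+0.7690 ≈ -0.3486

θ₁ = 0.5231, θ₂ = 0.3490, θ₃ = -0.3486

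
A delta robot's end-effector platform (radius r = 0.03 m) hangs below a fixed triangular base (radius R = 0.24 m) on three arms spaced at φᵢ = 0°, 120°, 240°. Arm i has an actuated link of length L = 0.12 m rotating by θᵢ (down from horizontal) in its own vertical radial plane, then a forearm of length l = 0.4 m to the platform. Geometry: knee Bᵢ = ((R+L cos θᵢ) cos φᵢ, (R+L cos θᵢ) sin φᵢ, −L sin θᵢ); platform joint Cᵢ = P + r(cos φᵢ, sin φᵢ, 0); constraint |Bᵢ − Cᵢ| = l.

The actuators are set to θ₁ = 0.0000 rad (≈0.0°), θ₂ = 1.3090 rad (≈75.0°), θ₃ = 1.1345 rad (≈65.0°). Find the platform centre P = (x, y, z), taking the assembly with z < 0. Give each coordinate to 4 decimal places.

(0.1208, -0.0178, -0.3405)

O1 = (0.3300·cos0.0°, 0.3300·sin0.0°, 0.0000) = (0.3300, 0.0000, 0.0000)
O2 = (0.2411·cos120.0°, 0.2411·sin120.0°, -0.1159) = (-0.1205, 0.2088, -0.1159)
O3 = (0.2607·cos240.0°, 0.2607·sin240.0°, -0.1088) = (-0.1304, -0.2258, -0.1088)
subtract pairs → two planes through P
plane₁₂: -0.9011x+0.4175y+-0.2318z = -0.0374
Cramer: x(z) = 0.0367-0.2471z;  y(z) = -0.0103+0.0220z
sphere 1 gives Az²+Bz+C=0 with A=1.0615, B=0.1445, C=-0.0739;  B²−4AC=0.3345;  roots -0.3405, 0.2043;  negative root z = -0.3405
x = 0.1208, y = -0.0178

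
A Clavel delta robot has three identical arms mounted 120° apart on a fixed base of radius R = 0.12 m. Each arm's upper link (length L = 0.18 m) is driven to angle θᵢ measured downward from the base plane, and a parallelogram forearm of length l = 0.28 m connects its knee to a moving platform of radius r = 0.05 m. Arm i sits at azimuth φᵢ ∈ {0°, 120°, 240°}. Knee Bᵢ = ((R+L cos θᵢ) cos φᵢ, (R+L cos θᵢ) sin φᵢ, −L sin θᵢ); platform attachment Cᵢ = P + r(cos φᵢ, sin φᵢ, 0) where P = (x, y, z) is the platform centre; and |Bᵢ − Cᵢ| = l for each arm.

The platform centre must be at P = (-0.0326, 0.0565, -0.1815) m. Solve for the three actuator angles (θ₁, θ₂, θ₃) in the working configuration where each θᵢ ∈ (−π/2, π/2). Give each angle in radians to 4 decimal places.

rotate P by −φ1: (-0.0326, 0.0565, -0.1815)
  e−x'=0.1026;  (l²−L²−(e−x')²−y'²−z²)/2L = -0.0018
  √(A²+B²)=0.2085;  θ1 = -1.0563+1.5796 ≈ 0.5233
arm 2 (φ=120.0°): x'=0.0652, y'=0.0000
  A cos θ + B sin θ = C:  0.0048·cos θ + -0.1815·sin θ = 0.0362
  γ=atan2(-0.1815,0.0048)=-1.5445;  ψ=arccos(0.1994)=1.3700;  θ2=γ+ψ≈-0.1745
φ3=240.0° → target in arm frame (-0.0326, -0.0565)
  e−x'=0.1026;  (l²−L²−(e−x')²−y'²−z²)/2L = -0.0018
  θ3 = atan2(B,A) + arccos(C/0.2085) = 0.5235

θ₁ = 0.5233, θ₂ = -0.1745, θ₃ = 0.5235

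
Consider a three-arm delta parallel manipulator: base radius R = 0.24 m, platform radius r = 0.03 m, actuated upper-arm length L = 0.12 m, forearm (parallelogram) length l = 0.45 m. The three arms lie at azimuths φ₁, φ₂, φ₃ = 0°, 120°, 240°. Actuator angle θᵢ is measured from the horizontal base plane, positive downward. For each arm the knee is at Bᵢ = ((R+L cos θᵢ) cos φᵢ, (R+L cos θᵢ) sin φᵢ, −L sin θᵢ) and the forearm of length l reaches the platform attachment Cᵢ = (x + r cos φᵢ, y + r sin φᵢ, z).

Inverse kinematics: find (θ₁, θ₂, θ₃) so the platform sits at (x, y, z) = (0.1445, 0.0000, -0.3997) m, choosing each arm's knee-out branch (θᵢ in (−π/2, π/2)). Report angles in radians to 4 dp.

arm 1 (φ=0.0°): x'=0.1445, y'=0.0000
  A cos θ + B sin θ = C:  0.0655·cos θ + -0.3997·sin θ = 0.1002
  θ1 = atan2(B,A) + arccos(C/0.4050) = -0.0876
rotate P by −φ2: (-0.0722, -0.1251, -0.3997)
  e−x'=0.2822;  (l²−L²−(e−x')²−y'²−z²)/2L = -0.2791
  θ2 = atan2(B,A) + arccos(C/0.4893) = 1.2218
φ3=240.0° → target in arm frame (-0.0723, 0.1251)
  A=0.2823, B=-0.3997, C=(l²−L²−A²−y'²−z²)/(2L)=-0.2791
  θ3 = atan2(B,A) + arccos(C/0.4893) = 1.2218

θ₁ = -0.0876, θ₂ = 1.2218, θ₃ = 1.2218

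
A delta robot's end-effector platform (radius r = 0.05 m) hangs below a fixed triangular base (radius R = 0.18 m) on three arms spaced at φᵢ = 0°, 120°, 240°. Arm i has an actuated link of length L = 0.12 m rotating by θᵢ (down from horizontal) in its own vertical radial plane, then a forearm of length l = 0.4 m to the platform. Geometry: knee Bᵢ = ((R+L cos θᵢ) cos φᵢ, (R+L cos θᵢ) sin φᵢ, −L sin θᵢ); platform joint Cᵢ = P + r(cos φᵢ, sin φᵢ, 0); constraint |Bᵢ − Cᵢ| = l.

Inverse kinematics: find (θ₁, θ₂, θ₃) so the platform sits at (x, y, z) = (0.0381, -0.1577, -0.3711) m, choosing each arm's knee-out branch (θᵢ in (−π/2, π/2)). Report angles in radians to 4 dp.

θ₁ = 0.5236, θ₂ = 1.3961, θ₃ = 0.0873

φ1=0.0° → target in arm frame (0.0381, -0.1577)
  A=0.0919, B=-0.3711, C=(l²−L²−A²−y'²−z²)/(2L)=-0.1060
  γ=atan2(-0.3711,0.0919)=-1.3280;  ψ=arccos(-0.2772)=1.8516;  θ1=γ+ψ≈0.5236
φ2=120.0° → target in arm frame (-0.1556, 0.0459)
  A=0.2856, B=-0.3711, C=(l²−L²−A²−y'²−z²)/(2L)=-0.3158
  √(A²+B²)=0.4683;  θ2 = -0.9148+2.3110 ≈ 1.3961
rotate P by −φ3: (0.1175, 0.1118, -0.3711)
  A=0.0125, B=-0.3711, C=(l²−L²−A²−y'²−z²)/(2L)=-0.0199
  γ=atan2(-0.3711,0.0125)=-1.5372;  ψ=arccos(-0.0536)=1.6245;  θ3=γ+ψ≈0.0873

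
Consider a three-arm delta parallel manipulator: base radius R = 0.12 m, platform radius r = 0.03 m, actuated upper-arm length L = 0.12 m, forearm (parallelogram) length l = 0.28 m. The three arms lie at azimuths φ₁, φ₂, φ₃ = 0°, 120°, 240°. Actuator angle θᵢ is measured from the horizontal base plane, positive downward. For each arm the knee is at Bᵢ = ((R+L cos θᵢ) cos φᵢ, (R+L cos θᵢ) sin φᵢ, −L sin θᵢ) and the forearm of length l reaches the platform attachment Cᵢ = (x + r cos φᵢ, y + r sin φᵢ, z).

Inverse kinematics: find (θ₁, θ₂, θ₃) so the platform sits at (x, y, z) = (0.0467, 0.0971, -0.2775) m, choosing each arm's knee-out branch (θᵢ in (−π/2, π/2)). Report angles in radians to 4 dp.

arm 1 (φ=0.0°): x'=0.0467, y'=0.0971
  e−x'=0.0433;  (l²−L²−(e−x')²−y'²−z²)/2L = -0.1013
  θ1 = atan2(B,A) + arccos(C/0.2809) = 0.5237
arm 2 (φ=120.0°): x'=0.0607, y'=-0.0890
  e−x'=0.0293;  (l²−L²−(e−x')²−y'²−z²)/2L = -0.0908
  √(A²+B²)=0.2790;  θ2 = -1.4657+1.9021 ≈ 0.4363
φ3=240.0° → target in arm frame (-0.1074, -0.0081)
  e−x'=0.1974;  (l²−L²−(e−x')²−y'²−z²)/2L = -0.2169
  θ3 = atan2(B,A) + arccos(C/0.3406) = 1.3088

θ₁ = 0.5237, θ₂ = 0.4363, θ₃ = 1.3088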